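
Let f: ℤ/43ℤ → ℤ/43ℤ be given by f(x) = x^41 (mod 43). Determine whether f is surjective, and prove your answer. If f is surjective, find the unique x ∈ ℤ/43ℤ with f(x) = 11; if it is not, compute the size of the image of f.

4

Since 43 is prime, the nonzero elements of ℤ/43ℤ form a cyclic group of order 42.
As gcd(41, 42) = 1, raising to the 41st power is a bijection on this group: if u^41 ≡ v^41 then (uv^{−1})^41 = 1, and the only element of order dividing gcd(41, 42) = 1 is 1, so u = v.
With f(0) = 0 this makes f injective on all of ℤ/43ℤ, hence bijective (finite equal-size domain and codomain). In particular f is surjective.
Since f is surjective, we find the preimage of 11. The inverse of x ↦ x^41 on (ℤ/43ℤ)^× is x ↦ x^41, because 41·41 = 1681 = 40·42 + 1 ≡ 1 (mod 42) and x^{42} = 1 for x ≠ 0 (Fermat). So f⁻¹(11) = 11^41 mod 43.
Repeated squaring mod 43: 11^1 ≡ 11, 11^2 ≡ 11² = 121 ≡ 35, 11^4 ≡ 35² = 1225 ≡ 21, 11^8 ≡ 21² = 441 ≡ 11, 11^16 ≡ 11² = 121 ≡ 35, 11^32 ≡ 35² = 1225 ≡ 21. Since 41 = 32 + 8 + 1, 11^41 ≡ 21·11·11: 21·11 = 231 ≡ 16, then 16·11 = 176 ≡ 4. So 11^41 ≡ 4 (mod 43).
Hence f⁻¹(11) = 4.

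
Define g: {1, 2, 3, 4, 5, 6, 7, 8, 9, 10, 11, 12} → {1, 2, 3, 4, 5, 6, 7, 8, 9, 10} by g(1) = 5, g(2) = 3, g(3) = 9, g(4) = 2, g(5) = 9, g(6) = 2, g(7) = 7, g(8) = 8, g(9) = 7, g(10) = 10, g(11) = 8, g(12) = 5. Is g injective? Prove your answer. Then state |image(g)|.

g(3) = 9 = g(5) with 3 ≠ 5, so g is not injective.
The image of g is {2, 3, 5, 7, 8, 9, 10}, which has 7 elements.

7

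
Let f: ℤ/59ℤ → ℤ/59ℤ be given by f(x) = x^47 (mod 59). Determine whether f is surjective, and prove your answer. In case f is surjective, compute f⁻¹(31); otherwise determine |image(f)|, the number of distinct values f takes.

Since 59 is prime, the nonzero elements of ℤ/59ℤ form a cyclic group of order 58.
As gcd(47, 58) = 1, raising to the 47th power is a bijection on this group: if a^47 ≡ b^47 then (ab^{−1})^47 = 1, and the only element of order dividing gcd(47, 58) = 1 is 1, so a = b.
With f(0) = 0 this makes f injective on all of ℤ/59ℤ, hence bijective (finite equal-size domain and codomain). In particular f is surjective.
Since f is surjective, we find the preimage of 31. The inverse of x ↦ x^47 on (ℤ/59ℤ)^× is x ↦ x^21, because 47·21 = 987 = 17·58 + 1 ≡ 1 (mod 58) and x^{58} = 1 for x ≠ 0 (Fermat). So f⁻¹(31) = 31^21 mod 59.
Repeated squaring mod 59: 31^1 ≡ 31, 31^2 ≡ 31² = 961 ≡ 17, 31^4 ≡ 17² = 289 ≡ 53, 31^8 ≡ 53² = 2809 ≡ 36, 31^16 ≡ 36² = 1296 ≡ 57. Since 21 = 16 + 4 + 1, 31^21 ≡ 57·53·31: 57·53 = 3021 ≡ 12, then 12·31 = 372 ≡ 18. So 31^21 ≡ 18 (mod 59).
Hence f⁻¹(31) = 18.

18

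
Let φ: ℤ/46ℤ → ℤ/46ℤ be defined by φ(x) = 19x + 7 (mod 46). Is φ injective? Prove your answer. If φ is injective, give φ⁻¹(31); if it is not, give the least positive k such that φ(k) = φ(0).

Recall: φ is injective when φ(u) = φ(v) forces u = v.
Suppose φ(u) = φ(v) in ℤ/46ℤ. Then 19u + 7 ≡ 19v + 7 (mod 46), so 19(u − v) ≡ 0 (mod 46).
Since gcd(19, 46) = 1, 19 is invertible modulo 46, hence u − v ≡ 0 (mod 46), i.e. u = v.
So φ is injective.
We now compute 19⁻¹ mod 46 explicitly. Euclid's algorithm: 46 = 2·19 + 8, 19 = 2·8 + 3, 8 = 2·3 + 2, 3 = 1·2 + 1; back-substituting gives 1 = 17·19 − 7·46, so 19⁻¹ ≡ 17 (mod 46).
Since φ is injective, we find φ⁻¹(31): we need 19x ≡ 31 − 7 ≡ 24 (mod 46). Using 19⁻¹ = 17: x ≡ 17·24 = 408 = 8·46 + 40, so x = 40.
Check: φ(40) = 19·40 + 7 = 767 = 16·46 + 31 ≡ 31 (mod 46).

40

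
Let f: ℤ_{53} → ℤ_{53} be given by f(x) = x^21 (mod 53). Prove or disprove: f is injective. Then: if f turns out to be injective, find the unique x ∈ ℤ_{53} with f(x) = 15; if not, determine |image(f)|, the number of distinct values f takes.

44

Since 53 is prime, the nonzero elements of ℤ_{53} form a cyclic group of order 52.
As gcd(21, 52) = 1, raising to the 21st power is a bijection on this group: if s^21 ≡ t^21 then (st^{−1})^21 = 1, and the only element of order dividing gcd(21, 52) = 1 is 1, so s = t.
With f(0) = 0 this makes f injective on all of ℤ_{53}, hence bijective (finite equal-size domain and codomain). In particular f is injective.
Since f is injective, we find the preimage of 15. The inverse of x ↦ x^21 on (ℤ_{53})^× is x ↦ x^5, because 21·5 = 105 = 2·52 + 1 ≡ 1 (mod 52) and x^{52} = 1 for x ≠ 0 (Fermat). So f⁻¹(15) = 15^5 mod 53.
Repeated squaring mod 53: 15^1 ≡ 15, 15^2 ≡ 15² = 225 ≡ 13, 15^4 ≡ 13² = 169 ≡ 10. Since 5 = 4 + 1, 15^5 ≡ 10·15: 10·15 = 150 ≡ 44. So 15^5 ≡ 44 (mod 53).
Hence f⁻¹(15) = 44.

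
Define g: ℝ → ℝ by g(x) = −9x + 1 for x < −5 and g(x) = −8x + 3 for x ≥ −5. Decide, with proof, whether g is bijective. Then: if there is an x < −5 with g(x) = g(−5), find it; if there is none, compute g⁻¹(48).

Both pieces are strictly decreasing (slopes −9 and −8), so each is injective on its own interval.
The left piece maps (−∞, −5) onto (46, ∞); the right piece maps [−5, ∞) onto (−∞, 43].
The images leave a gap (46 has no preimage), so g is not surjective, hence not bijective.
Because the two images are disjoint, no x < −5 has g(x) = g(−5), so we compute g⁻¹(48): 48 lies in (46, ∞), so solve −9x + 1 = 48: x = (48 − 1)/(−9) = −47/9.

-47/9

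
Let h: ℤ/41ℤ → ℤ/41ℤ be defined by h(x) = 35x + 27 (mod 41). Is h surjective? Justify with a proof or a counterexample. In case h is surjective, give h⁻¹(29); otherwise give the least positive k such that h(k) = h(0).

27

Recall: h is surjective if every y in the codomain equals h(x) for some x in the domain.
Since gcd(35, 41) = 1, 35 is invertible modulo 41. Euclid's algorithm: 41 = 1·35 + 6, 35 = 5·6 + 5, 6 = 1·5 + 1; back-substituting gives 1 = 34·35 − 29·41, so 35⁻¹ ≡ 34 (mod 41).
For any y ∈ ℤ/41ℤ, x = 34(y − 27) mod 41 satisfies h(x) = 35·34(y − 27) + 27 ≡ y (since 35·34 ≡ 1 mod 41). So every y has a preimage.
So h is surjective.
Since h is surjective, we find h⁻¹(29): we need 35x ≡ 29 − 27 ≡ 2 (mod 41). Using 35⁻¹ = 34: x ≡ 34·2 = 68 = 1·41 + 27, so x = 27.
Check: h(27) = 35·27 + 27 = 972 = 23·41 + 29 ≡ 29 (mod 41).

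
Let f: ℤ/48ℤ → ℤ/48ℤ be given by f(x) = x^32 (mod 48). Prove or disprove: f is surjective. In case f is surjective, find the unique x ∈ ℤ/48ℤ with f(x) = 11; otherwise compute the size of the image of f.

f(2): Repeated squaring mod 48: 2^1 ≡ 2, 2^2 ≡ 2² = 4, 2^4 ≡ 4² = 16, 2^8 ≡ 16² = 256 ≡ 16, 2^16 ≡ 16² = 256 ≡ 16, 2^32 ≡ 16² = 256 ≡ 16. So 2^32 ≡ 16 (mod 48).
f(4): Repeated squaring mod 48: 4^1 ≡ 4, 4^2 ≡ 4² = 16, 4^4 ≡ 16² = 256 ≡ 16, 4^8 ≡ 16² = 256 ≡ 16, 4^16 ≡ 16² = 256 ≡ 16, 4^32 ≡ 16² = 256 ≡ 16. So 4^32 ≡ 16 (mod 48).
So f(2) = f(4) = 16 while 2 ≠ 4, therefore f is not injective.
A non-injective map from the 48-element set ℤ/48ℤ to itself takes at most 47 distinct values, so it cannot be surjective. Thus f is not surjective.
Since f is not surjective, we determine |image(f)|. Computing x^32 mod 48 for each x (by repeated squaring, reducing mod 48 at every step), the values f(0), f(1), …, f(47) are: 0, 1, 16, 33, 16, 1, 0, 1, 16, 33, 16, 1, 0, 1, 16, 33, 16, 1, 0, 1, 16, 33, 16, 1, 0, 1, 16, 33, 16, 1, 0, 1, 16, 33, 16, 1, 0, 1, 16, 33, 16, 1, 0, 1, 16, 33, 16, 1.
The distinct values are {0, 1, 16, 33}; there are 4 of them.

4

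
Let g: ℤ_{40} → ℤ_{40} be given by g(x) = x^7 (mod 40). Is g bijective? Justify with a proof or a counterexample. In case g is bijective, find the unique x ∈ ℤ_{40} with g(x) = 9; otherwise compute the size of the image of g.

25

g(0) = 0^7 = 0.
g(10): Repeated squaring mod 40: 10^1 ≡ 10, 10^2 ≡ 10² = 100 ≡ 20, 10^4 ≡ 20² = 400 ≡ 0. Since 7 = 4 + 2 + 1, 10^7 ≡ 0·20·10: 0·20 = 0, then 0·10 = 0. So 10^7 ≡ 0 (mod 40).
So g(0) = g(10) = 0 while 0 ≠ 10, hence g is not injective, hence not bijective.
Since g is not bijective, we determine |image(g)|. Computing x^7 mod 40 for each x (by repeated squaring, reducing mod 40 at every step), the values g(0), g(1), …, g(39) are: 0, 1, 8, 27, 24, 5, 16, 23, 32, 9, 0, 11, 8, 37, 24, 15, 16, 33, 32, 19, 0, 21, 8, 7, 24, 25, 16, 3, 32, 29, 0, 31, 8, 17, 24, 35, 16, 13, 32, 39.
The distinct values are {0, 1, 3, 5, 7, 8, 9, 11, 13, 15, 16, 17, 19, 21, 23, 24, 25, 27, 29, 31, 32, 33, 35, 37, 39}; there are 25 of them.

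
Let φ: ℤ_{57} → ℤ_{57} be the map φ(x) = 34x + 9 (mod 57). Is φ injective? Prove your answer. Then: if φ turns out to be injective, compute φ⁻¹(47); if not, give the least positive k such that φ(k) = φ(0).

Recall that φ is injective when φ(x_1) = φ(x_2) forces x_1 = x_2.
Suppose φ(x_1) = φ(x_2) in ℤ_{57}. Then 34x_1 + 9 ≡ 34x_2 + 9 (mod 57), therefore 34(x_1 − x_2) ≡ 0 (mod 57).
Since gcd(34, 57) = 1, 34 is invertible modulo 57, therefore x_1 − x_2 ≡ 0 (mod 57), i.e. x_1 = x_2.
Hence φ is injective.
We now compute 34⁻¹ mod 57 explicitly. Euclid's algorithm: 57 = 1·34 + 23, 34 = 1·23 + 11, 23 = 2·11 + 1; back-substituting gives 1 = 52·34 − 31·57, so 34⁻¹ ≡ 52 (mod 57).
Since φ is injective, we find φ⁻¹(47): we need 34x ≡ 47 − 9 ≡ 38 (mod 57). Using 34⁻¹ = 52: x ≡ 52·38 = 1976 = 34·57 + 38, so x = 38.
Check: φ(38) = 34·38 + 9 = 1301 = 22·57 + 47 ≡ 47 (mod 57).

38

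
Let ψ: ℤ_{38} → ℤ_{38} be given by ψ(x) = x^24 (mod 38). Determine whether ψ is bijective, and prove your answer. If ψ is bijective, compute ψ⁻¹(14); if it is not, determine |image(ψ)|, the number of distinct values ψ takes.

8

ψ(3): Repeated squaring mod 38: 3^1 ≡ 3, 3^2 ≡ 3² = 9, 3^4 ≡ 9² = 81 ≡ 5, 3^8 ≡ 5² = 25, 3^16 ≡ 25² = 625 ≡ 17. Since 24 = 16 + 8, 3^24 ≡ 17·25: 17·25 = 425 ≡ 7. So 3^24 ≡ 7 (mod 38).
ψ(5): Repeated squaring mod 38: 5^1 ≡ 5, 5^2 ≡ 5² = 25, 5^4 ≡ 25² = 625 ≡ 17, 5^8 ≡ 17² = 289 ≡ 23, 5^16 ≡ 23² = 529 ≡ 35. Since 24 = 16 + 8, 5^24 ≡ 35·23: 35·23 = 805 ≡ 7. So 5^24 ≡ 7 (mod 38).
So ψ(3) = ψ(5) = 7 while 3 ≠ 5, hence ψ is not injective, hence not bijective.
Since ψ is not bijective, we determine |image(ψ)|. Computing x^24 mod 38 for each x (by repeated squaring, reducing mod 38 at every step), the values ψ(0), ψ(1), …, ψ(37) are: 0, 1, 26, 7, 30, 7, 30, 1, 20, 11, 30, 1, 20, 11, 26, 11, 26, 7, 20, 19, 20, 7, 26, 11, 26, 11, 20, 1, 30, 11, 20, 1, 30, 7, 30, 7, 26, 1.
The distinct values are {0, 1, 7, 11, 19, 20, 26, 30}; there are 8 of them.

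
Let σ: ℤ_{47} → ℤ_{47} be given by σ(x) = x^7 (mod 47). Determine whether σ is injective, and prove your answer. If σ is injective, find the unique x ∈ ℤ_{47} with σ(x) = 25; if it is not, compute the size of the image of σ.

Since 47 is prime, the nonzero elements of ℤ_{47} form a cyclic group of order 46.
As gcd(7, 46) = 1, raising to the 7th power is a bijection on this group: if x_1^7 ≡ x_2^7 then (x_1x_2^{−1})^7 = 1, and the only element of order dividing gcd(7, 46) = 1 is 1, so x_1 = x_2.
With σ(0) = 0 this makes σ injective on all of ℤ_{47}, hence bijective (finite equal-size domain and codomain). In particular σ is injective.
Since σ is injective, we find the preimage of 25. The inverse of x ↦ x^7 on (ℤ_{47})^× is x ↦ x^33, because 7·33 = 231 = 5·46 + 1 ≡ 1 (mod 46) and x^{46} = 1 for x ≠ 0 (Fermat). So σ⁻¹(25) = 25^33 mod 47.
Repeated squaring mod 47: 25^1 ≡ 25, 25^2 ≡ 25² = 625 ≡ 14, 25^4 ≡ 14² = 196 ≡ 8, 25^8 ≡ 8² = 64 ≡ 17, 25^16 ≡ 17² = 289 ≡ 7, 25^32 ≡ 7² = 49 ≡ 2. Since 33 = 32 + 1, 25^33 ≡ 2·25: 2·25 = 50 ≡ 3. So 25^33 ≡ 3 (mod 47).
Hence σ⁻¹(25) = 3.

3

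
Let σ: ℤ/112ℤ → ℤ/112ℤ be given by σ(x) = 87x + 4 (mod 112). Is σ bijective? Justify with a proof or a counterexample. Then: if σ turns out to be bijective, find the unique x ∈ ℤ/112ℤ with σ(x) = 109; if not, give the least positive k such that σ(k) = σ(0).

Recall: σ is injective when σ(x_1) = σ(x_2) forces x_1 = x_2.
Suppose σ(x_1) = σ(x_2) in ℤ/112ℤ. Then 87x_1 + 4 ≡ 87x_2 + 4 (mod 112), thus 87(x_1 − x_2) ≡ 0 (mod 112).
Since gcd(87, 112) = 1, 87 is invertible modulo 112, thus x_1 − x_2 ≡ 0 (mod 112), i.e. x_1 = x_2.
We now compute 87⁻¹ mod 112 explicitly. Euclid's algorithm: 112 = 1·87 + 25, 87 = 3·25 + 12, 25 = 2·12 + 1; back-substituting gives 1 = 103·87 − 80·112, so 87⁻¹ ≡ 103 (mod 112).
For any y ∈ ℤ/112ℤ, x = 103(y − 4) mod 112 satisfies σ(x) = 87·103(y − 4) + 4 ≡ y (since 87·103 ≡ 1 mod 112). So every y has a preimage.
Thus σ is bijective.
Since σ is bijective, we find σ⁻¹(109): we need 87x ≡ 109 − 4 ≡ 105 (mod 112). Using 87⁻¹ = 103: x ≡ 103·105 = 10815 = 96·112 + 63, so x = 63.
Check: σ(63) = 87·63 + 4 = 5485 = 48·112 + 109 ≡ 109 (mod 112).

63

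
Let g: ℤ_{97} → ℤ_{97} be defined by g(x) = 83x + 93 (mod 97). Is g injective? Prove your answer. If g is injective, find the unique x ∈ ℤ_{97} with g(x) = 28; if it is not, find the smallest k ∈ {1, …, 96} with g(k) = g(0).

By definition, g is injective when g(x_1) = g(x_2) forces x_1 = x_2.
If g(x_1) = g(x_2), then 83x_1 ≡ 83x_2 (mod 97). Because gcd(83, 97) = 1, we may cancel 83 to get x_1 ≡ x_2 (mod 97).
Hence g is injective.
We now compute 83⁻¹ mod 97 explicitly. Euclid's algorithm: 97 = 1·83 + 14, 83 = 5·14 + 13, 14 = 1·13 + 1; back-substituting gives 1 = 90·83 − 77·97, so 83⁻¹ ≡ 90 (mod 97).
Since g is injective, we compute g⁻¹(28): solve 83x + 93 ≡ 28 (mod 97), i.e. 83x ≡ 32 (mod 97).
Multiplying by 83⁻¹ = 90 gives x ≡ 90·32 = 2880 = 29·97 + 67 ≡ 67 (mod 97).
Check: g(67) = 83·67 + 93 = 5654 = 58·97 + 28 ≡ 28 (mod 97).

67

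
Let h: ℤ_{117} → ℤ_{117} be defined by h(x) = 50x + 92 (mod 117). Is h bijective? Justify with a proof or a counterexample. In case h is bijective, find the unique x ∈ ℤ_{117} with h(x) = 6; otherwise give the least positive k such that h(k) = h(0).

Recall: h is injective when h(u) = h(v) forces u = v.
If h(u) = h(v), then 50u ≡ 50v (mod 117). Because gcd(50, 117) = 1, we may cancel 50 to get u ≡ v (mod 117).
We now compute 50⁻¹ mod 117 explicitly. Euclid's algorithm: 117 = 2·50 + 17, 50 = 2·17 + 16, 17 = 1·16 + 1; back-substituting gives 1 = 110·50 − 47·117, so 50⁻¹ ≡ 110 (mod 117).
For any y ∈ ℤ_{117}, x = 110(y − 92) mod 117 satisfies h(x) = 50·110(y − 92) + 92 ≡ y (since 50·110 ≡ 1 mod 117). So every y has a preimage.
Hence h is bijective.
Since h is bijective, we find h⁻¹(6): we need 50x ≡ 6 − 92 ≡ 31 (mod 117). Using 50⁻¹ = 110: x ≡ 110·31 = 3410 = 29·117 + 17, so x = 17.
Check: h(17) = 50·17 + 92 = 942 = 8·117 + 6 ≡ 6 (mod 117).

17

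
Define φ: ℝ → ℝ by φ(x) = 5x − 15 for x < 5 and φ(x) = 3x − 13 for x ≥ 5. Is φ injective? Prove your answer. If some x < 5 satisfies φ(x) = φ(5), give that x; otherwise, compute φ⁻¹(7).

Both pieces are strictly increasing (slopes 5 and 3), so each is injective on its own interval.
The left piece maps (−∞, 5) onto (−∞, 10); the right piece maps [5, ∞) onto [2, ∞).
These images overlap. In particular φ(5) = 2 (right piece), and solving 5x − 15 = 2 on the left piece gives x = 17/5 < 5.
So φ(17/5) = φ(5) with 17/5 ≠ 5, and φ is not injective. This x = 17/5 is the requested value below 5.

17/5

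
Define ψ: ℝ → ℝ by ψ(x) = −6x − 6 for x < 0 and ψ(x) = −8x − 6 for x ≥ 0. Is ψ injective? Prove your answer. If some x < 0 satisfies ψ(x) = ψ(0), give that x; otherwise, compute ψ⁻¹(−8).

1/4

Both pieces are strictly decreasing (slopes −6 and −8), so each is injective on its own interval.
The left piece maps (−∞, 0) onto (−6, ∞); the right piece maps [0, ∞) onto (−∞, −6].
These images are disjoint, so no value is attained by both pieces. Therefore ψ is injective.
Because the two images are disjoint, no x < 0 has ψ(x) = ψ(0), so we compute ψ⁻¹(−8): −8 lies in (−∞, −6], so solve −8x − 6 = −8: x = (−8 + 6)/(−8) = 1/4.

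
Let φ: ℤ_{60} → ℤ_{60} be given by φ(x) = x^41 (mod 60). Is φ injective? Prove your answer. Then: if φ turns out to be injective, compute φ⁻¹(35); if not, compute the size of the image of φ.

45

φ(0) = 0^41 = 0.
φ(30): Repeated squaring mod 60: 30^1 ≡ 30, 30^2 ≡ 30² = 900 ≡ 0, 30^4 ≡ 0² = 0, 30^8 ≡ 0² = 0, 30^16 ≡ 0² = 0, 30^32 ≡ 0² = 0. Since 41 = 32 + 8 + 1, 30^41 ≡ 0·0·30: 0·0 = 0, then 0·30 = 0. So 30^41 ≡ 0 (mod 60).
So φ(0) = φ(30) = 0 while 0 ≠ 30, so φ is not injective.
Since φ is not injective, we determine |image(φ)|. Computing x^41 mod 60 for each x (by repeated squaring, reducing mod 60 at every step), the values φ(0), φ(1), …, φ(59) are: 0, 1, 32, 3, 4, 5, 36, 7, 8, 9, 40, 11, 12, 13, 44, 15, 16, 17, 48, 19, 20, 21, 52, 23, 24, 25, 56, 27, 28, 29, 0, 31, 32, 33, 4, 35, 36, 37, 8, 39, 40, 41, 12, 43, 44, 45, 16, 47, 48, 49, 20, 51, 52, 53, 24, 55, 56, 57, 28, 59.
The distinct values are {0, 1, 3, 4, 5, 7, 8, 9, 11, 12, 13, 15, 16, 17, 19, 20, 21, 23, 24, 25, 27, 28, 29, 31, 32, 33, 35, 36, 37, 39, 40, 41, 43, 44, 45, 47, 48, 49, 51, 52, 53, 55, 56, 57, 59}; there are 45 of them.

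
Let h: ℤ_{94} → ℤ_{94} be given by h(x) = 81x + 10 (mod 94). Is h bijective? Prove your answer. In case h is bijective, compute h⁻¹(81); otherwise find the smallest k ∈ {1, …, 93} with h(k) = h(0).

9

Suppose h(x_1) = h(x_2) in ℤ_{94}. Then 81x_1 + 10 ≡ 81x_2 + 10 (mod 94), so 81(x_1 − x_2) ≡ 0 (mod 94).
Since gcd(81, 94) = 1, 81 is invertible modulo 94, thus x_1 − x_2 ≡ 0 (mod 94), i.e. x_1 = x_2.
We now compute 81⁻¹ mod 94 explicitly. Euclid's algorithm: 94 = 1·81 + 13, 81 = 6·13 + 3, 13 = 4·3 + 1; back-substituting gives 1 = 65·81 − 56·94, so 81⁻¹ ≡ 65 (mod 94).
For any y ∈ ℤ_{94}, x = 65(y − 10) mod 94 satisfies h(x) = 81·65(y − 10) + 10 ≡ y (since 81·65 ≡ 1 mod 94). So every y has a preimage.
Therefore h is bijective.
Since h is bijective, we find h⁻¹(81): we need 81x ≡ 81 − 10 ≡ 71 (mod 94). Using 81⁻¹ = 65: x ≡ 65·71 = 4615 = 49·94 + 9, so x = 9.
Check: h(9) = 81·9 + 10 = 739 = 7·94 + 81 ≡ 81 (mod 94).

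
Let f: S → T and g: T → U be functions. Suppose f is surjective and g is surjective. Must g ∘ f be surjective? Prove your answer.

Let c ∈ U. Since g is surjective, there is b ∈ T with g(b) = c. Since f is surjective, there is a ∈ S with f(a) = b.
Then (g ∘ f)(a) = g(b) = c. Hence g ∘ f is surjective.

surjective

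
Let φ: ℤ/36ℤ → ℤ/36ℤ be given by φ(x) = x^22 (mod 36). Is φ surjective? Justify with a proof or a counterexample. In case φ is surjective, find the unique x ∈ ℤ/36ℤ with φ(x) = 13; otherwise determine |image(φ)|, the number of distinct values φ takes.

φ(0) = 0^22 = 0.
φ(6): Repeated squaring mod 36: 6^1 ≡ 6, 6^2 ≡ 6² = 36 ≡ 0, 6^4 ≡ 0² = 0, 6^8 ≡ 0² = 0, 6^16 ≡ 0² = 0. Since 22 = 16 + 4 + 2, 6^22 ≡ 0·0·0: 0·0 = 0, then 0·0 = 0. So 6^22 ≡ 0 (mod 36).
So φ(0) = φ(6) = 0 while 0 ≠ 6, so φ is not injective.
A non-injective map from the 36-element set ℤ/36ℤ to itself takes at most 35 distinct values, so it cannot be surjective. Hence φ is not surjective.
Since φ is not surjective, we determine |image(φ)|. Computing x^22 mod 36 for each x (by repeated squaring, reducing mod 36 at every step), the values φ(0), φ(1), …, φ(35) are: 0, 1, 16, 9, 4, 13, 0, 25, 28, 9, 28, 25, 0, 13, 4, 9, 16, 1, 0, 1, 16, 9, 4, 13, 0, 25, 28, 9, 28, 25, 0, 13, 4, 9, 16, 1.
The distinct values are {0, 1, 4, 9, 13, 16, 25, 28}; there are 8 of them.

8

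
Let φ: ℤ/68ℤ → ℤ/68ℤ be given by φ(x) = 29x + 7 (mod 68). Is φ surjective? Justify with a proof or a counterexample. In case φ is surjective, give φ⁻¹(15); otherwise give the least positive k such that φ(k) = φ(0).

12

Recall that surjectivity means every element of the codomain has a preimage under φ.
Since gcd(29, 68) = 1, 29 is invertible modulo 68. Euclid's algorithm: 68 = 2·29 + 10, 29 = 2·10 + 9, 10 = 1·9 + 1; back-substituting gives 1 = 61·29 − 26·68, so 29⁻¹ ≡ 61 (mod 68).
Then y ↦ 61(y − 7) is a two-sided inverse to φ, so every y ∈ ℤ/68ℤ has a preimage.
Thus φ is surjective.
Since φ is surjective, we find φ⁻¹(15): we need 29x ≡ 15 − 7 ≡ 8 (mod 68). Using 29⁻¹ = 61: x ≡ 61·8 = 488 = 7·68 + 12, so x = 12.
Check: φ(12) = 29·12 + 7 = 355 = 5·68 + 15 ≡ 15 (mod 68).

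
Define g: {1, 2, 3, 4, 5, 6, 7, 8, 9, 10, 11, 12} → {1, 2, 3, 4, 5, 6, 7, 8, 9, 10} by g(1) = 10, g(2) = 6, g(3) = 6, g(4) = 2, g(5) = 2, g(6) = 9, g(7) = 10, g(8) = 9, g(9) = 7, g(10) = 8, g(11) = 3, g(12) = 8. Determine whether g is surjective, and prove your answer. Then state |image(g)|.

No element maps to 1, so g is not surjective.
The image of g is {2, 3, 6, 7, 8, 9, 10}, which has 7 elements.

7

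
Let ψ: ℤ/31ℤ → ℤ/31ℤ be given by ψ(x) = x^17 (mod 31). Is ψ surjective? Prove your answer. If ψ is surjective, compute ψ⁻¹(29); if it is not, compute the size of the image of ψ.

23

Since 31 is prime, the nonzero elements of ℤ/31ℤ form a cyclic group of order 30.
As gcd(17, 30) = 1, raising to the 17th power is a bijection on this group: if s^17 ≡ t^17 then (st^{−1})^17 = 1, and the only element of order dividing gcd(17, 30) = 1 is 1, so s = t.
With ψ(0) = 0 this makes ψ injective on all of ℤ/31ℤ, hence bijective (finite equal-size domain and codomain). In particular ψ is surjective.
Since ψ is surjective, we find the preimage of 29. The inverse of x ↦ x^17 on (ℤ/31ℤ)^× is x ↦ x^23, because 17·23 = 391 = 13·30 + 1 ≡ 1 (mod 30) and x^{30} = 1 for x ≠ 0 (Fermat). So ψ⁻¹(29) = 29^23 mod 31.
Repeated squaring mod 31: 29^1 ≡ 29, 29^2 ≡ 29² = 841 ≡ 4, 29^4 ≡ 4² = 16, 29^8 ≡ 16² = 256 ≡ 8, 29^16 ≡ 8² = 64 ≡ 2. Since 23 = 16 + 4 + 2 + 1, 29^23 ≡ 2·16·4·29: 2·16 = 32 ≡ 1, then 1·4 = 4, then 4·29 = 116 ≡ 23. So 29^23 ≡ 23 (mod 31).
Hence ψ⁻¹(29) = 23.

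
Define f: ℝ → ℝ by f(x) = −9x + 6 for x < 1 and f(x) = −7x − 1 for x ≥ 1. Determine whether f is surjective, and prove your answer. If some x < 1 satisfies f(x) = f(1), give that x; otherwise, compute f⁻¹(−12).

Both pieces are strictly decreasing (slopes −9 and −7), so each is injective on its own interval.
The left piece maps (−∞, 1) onto (−3, ∞); the right piece maps [1, ∞) onto (−∞, −8].
The union (−3, ∞) ∪ (−∞, −8] omits the interval between −3 and −8; in particular −3 has no preimage. So f is not surjective.
Because the two images are disjoint, no x < 1 has f(x) = f(1), so we compute f⁻¹(−12): −12 lies in (−∞, −8], so solve −7x − 1 = −12: x = (−12 + 1)/(−7) = 11/7.

11/7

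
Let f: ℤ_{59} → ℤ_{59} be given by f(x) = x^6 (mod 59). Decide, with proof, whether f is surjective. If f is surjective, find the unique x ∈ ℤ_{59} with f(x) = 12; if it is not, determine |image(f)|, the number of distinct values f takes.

f(29): Repeated squaring mod 59: 29^1 ≡ 29, 29^2 ≡ 29² = 841 ≡ 15, 29^4 ≡ 15² = 225 ≡ 48. Since 6 = 4 + 2, 29^6 ≡ 48·15: 48·15 = 720 ≡ 12. So 29^6 ≡ 12 (mod 59).
f(30): Repeated squaring mod 59: 30^1 ≡ 30, 30^2 ≡ 30² = 900 ≡ 15, 30^4 ≡ 15² = 225 ≡ 48. Since 6 = 4 + 2, 30^6 ≡ 48·15: 48·15 = 720 ≡ 12. So 30^6 ≡ 12 (mod 59).
So f(29) = f(30) = 12 while 29 ≠ 30, thus f is not injective.
A non-injective map from the 59-element set ℤ_{59} to itself takes at most 58 distinct values, so it cannot be surjective. Hence f is not surjective.
Since f is not surjective, we determine |image(f)|. Computing x^6 mod 59 for each x (by repeated squaring, reducing mod 59 at every step), the values f(0), f(1), …, f(58) are: 0, 1, 5, 21, 25, 49, 46, 3, 7, 28, 9, 27, 53, 19, 15, 26, 35, 20, 22, 48, 45, 4, 17, 51, 29, 41, 36, 57, 16, 12, 12, 16, 57, 36, 41, 29, 51, 17, 4, 45, 48, 22, 20, 35, 26, 15, 19, 53, 27, 9, 28, 7, 3, 46, 49, 25, 21, 5, 1.
The distinct values are {0, 1, 3, 4, 5, 7, 9, 12, 15, 16, 17, 19, 20, 21, 22, 25, 26, 27, 28, 29, 35, 36, 41, 45, 46, 48, 49, 51, 53, 57}; there are 30 of them.

30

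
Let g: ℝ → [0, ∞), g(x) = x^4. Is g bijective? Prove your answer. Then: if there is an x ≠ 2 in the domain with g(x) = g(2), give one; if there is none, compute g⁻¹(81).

g(2) = 16 = (−2)^4 = g(−2) (since 4 is even), with 2 ≠ −2. So g is not injective, hence not bijective.
For the follow-up, such an x exists: taking x = −2 ∈ ℝ gives g(−2) = 16 = g(2) with −2 ≠ 2.

-2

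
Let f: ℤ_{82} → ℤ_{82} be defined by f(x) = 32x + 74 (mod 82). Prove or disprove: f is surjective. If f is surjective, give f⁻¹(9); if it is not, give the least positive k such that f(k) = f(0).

41

Since gcd(32, 82) = 2, we have 32x ≡ 0 (mod 2) for all x, so f(x) ≡ 0 (mod 2).
But 1 ≢ 0 (mod 2), so 1 ∈ ℤ_{82} has no preimage. Thus f is not surjective.
Since f is not surjective, we find the least positive k with f(k) = f(0): this means 32k ≡ 0 (mod 82), i.e. 82 ∣ 32k. Since gcd(32, 82) = 2, dividing through by 2 this holds exactly when 41 ∣ 16k, and as gcd(16, 41) = 1, exactly when 41 ∣ k.
The smallest positive such k is 41.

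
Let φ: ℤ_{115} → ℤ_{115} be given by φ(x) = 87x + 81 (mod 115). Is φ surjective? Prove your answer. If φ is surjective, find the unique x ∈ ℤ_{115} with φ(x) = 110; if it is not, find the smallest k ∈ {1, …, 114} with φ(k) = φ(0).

77

Since gcd(87, 115) = 1, 87 is invertible modulo 115. Euclid's algorithm: 115 = 1·87 + 28, 87 = 3·28 + 3, 28 = 9·3 + 1; back-substituting gives 1 = 78·87 − 59·115, so 87⁻¹ ≡ 78 (mod 115).
Then y ↦ 78(y − 81) is a two-sided inverse to φ, so every y ∈ ℤ_{115} has a preimage.
Therefore φ is surjective.
Since φ is surjective, we find φ⁻¹(110): we need 87x ≡ 110 − 81 ≡ 29 (mod 115). Using 87⁻¹ = 78: x ≡ 78·29 = 2262 = 19·115 + 77, so x = 77.
Check: φ(77) = 87·77 + 81 = 6780 = 58·115 + 110 ≡ 110 (mod 115).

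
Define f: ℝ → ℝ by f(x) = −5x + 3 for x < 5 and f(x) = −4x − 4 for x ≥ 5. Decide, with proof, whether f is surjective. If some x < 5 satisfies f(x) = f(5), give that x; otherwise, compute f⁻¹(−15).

Both pieces are strictly decreasing (slopes −5 and −4), so each is injective on its own interval.
The left piece maps (−∞, 5) onto (−22, ∞); the right piece maps [5, ∞) onto (−∞, −24].
The union (−22, ∞) ∪ (−∞, −24] omits the interval between −22 and −24; in particular −22 has no preimage. So f is not surjective.
Because the two images are disjoint, no x < 5 has f(x) = f(5), so we compute f⁻¹(−15): −15 lies in (−22, ∞), so solve −5x + 3 = −15: x = (−15 − 3)/(−5) = 18/5.

18/5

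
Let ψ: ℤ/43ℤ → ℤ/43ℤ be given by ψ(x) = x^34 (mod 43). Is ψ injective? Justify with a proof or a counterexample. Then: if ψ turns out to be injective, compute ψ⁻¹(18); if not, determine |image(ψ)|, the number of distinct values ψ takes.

22

ψ(21): Repeated squaring mod 43: 21^1 ≡ 21, 21^2 ≡ 21² = 441 ≡ 11, 21^4 ≡ 11² = 121 ≡ 35, 21^8 ≡ 35² = 1225 ≡ 21, 21^16 ≡ 21² = 441 ≡ 11, 21^32 ≡ 11² = 121 ≡ 35. Since 34 = 32 + 2, 21^34 ≡ 35·11: 35·11 = 385 ≡ 41. So 21^34 ≡ 41 (mod 43).
ψ(22): Repeated squaring mod 43: 22^1 ≡ 22, 22^2 ≡ 22² = 484 ≡ 11, 22^4 ≡ 11² = 121 ≡ 35, 22^8 ≡ 35² = 1225 ≡ 21, 22^16 ≡ 21² = 441 ≡ 11, 22^32 ≡ 11² = 121 ≡ 35. Since 34 = 32 + 2, 22^34 ≡ 35·11: 35·11 = 385 ≡ 41. So 22^34 ≡ 41 (mod 43).
So ψ(21) = ψ(22) = 41 while 21 ≠ 22, so ψ is not injective.
Since ψ is not injective, we determine |image(ψ)|. Computing x^34 mod 43 for each x (by repeated squaring, reducing mod 43 at every step), the values ψ(0), ψ(1), …, ψ(42) are: 0, 1, 21, 31, 11, 10, 6, 36, 16, 15, 38, 4, 40, 17, 25, 9, 35, 13, 14, 23, 24, 41, 41, 24, 23, 14, 13, 35, 9, 25, 17, 40, 4, 38, 15, 16, 36, 6, 10, 11, 31, 21, 1.
The distinct values are {0, 1, 4, 6, 9, 10, 11, 13, 14, 15, 16, 17, 21, 23, 24, 25, 31, 35, 36, 38, 40, 41}; there are 22 of them.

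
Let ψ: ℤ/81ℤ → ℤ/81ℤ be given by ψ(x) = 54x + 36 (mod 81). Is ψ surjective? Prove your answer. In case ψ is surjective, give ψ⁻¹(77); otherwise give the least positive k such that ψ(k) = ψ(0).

3

Since gcd(54, 81) = 27, we have 54x ≡ 0 (mod 27) for all x, so ψ(x) ≡ 9 (mod 27).
But 0 ≢ 9 (mod 27), so 0 ∈ ℤ/81ℤ has no preimage. Thus ψ is not surjective.
Since ψ is not surjective, we find the least positive k with ψ(k) = ψ(0): this means 54k ≡ 0 (mod 81), i.e. 81 ∣ 54k. Since gcd(54, 81) = 27, dividing through by 27 this holds exactly when 3 ∣ 2k, and as gcd(2, 3) = 1, exactly when 3 ∣ k.
The smallest positive such k is 3.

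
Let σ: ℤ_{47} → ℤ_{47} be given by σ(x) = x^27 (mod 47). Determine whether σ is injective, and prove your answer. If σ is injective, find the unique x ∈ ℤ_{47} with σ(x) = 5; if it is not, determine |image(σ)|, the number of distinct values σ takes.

26

Since 47 is prime, the nonzero elements of ℤ_{47} form a cyclic group of order 46.
As gcd(27, 46) = 1, raising to the 27th power is a bijection on this group: if u^27 ≡ v^27 then (uv^{−1})^27 = 1, and the only element of order dividing gcd(27, 46) = 1 is 1, so u = v.
With σ(0) = 0 this makes σ injective on all of ℤ_{47}, hence bijective (finite equal-size domain and codomain). In particular σ is injective.
Since σ is injective, we find the preimage of 5. The inverse of x ↦ x^27 on (ℤ_{47})^× is x ↦ x^29, because 27·29 = 783 = 17·46 + 1 ≡ 1 (mod 46) and x^{46} = 1 for x ≠ 0 (Fermat). So σ⁻¹(5) = 5^29 mod 47.
Repeated squaring mod 47: 5^1 ≡ 5, 5^2 ≡ 5² = 25, 5^4 ≡ 25² = 625 ≡ 14, 5^8 ≡ 14² = 196 ≡ 8, 5^16 ≡ 8² = 64 ≡ 17. Since 29 = 16 + 8 + 4 + 1, 5^29 ≡ 17·8·14·5: 17·8 = 136 ≡ 42, then 42·14 = 588 ≡ 24, then 24·5 = 120 ≡ 26. So 5^29 ≡ 26 (mod 47).
Hence σ⁻¹(5) = 26.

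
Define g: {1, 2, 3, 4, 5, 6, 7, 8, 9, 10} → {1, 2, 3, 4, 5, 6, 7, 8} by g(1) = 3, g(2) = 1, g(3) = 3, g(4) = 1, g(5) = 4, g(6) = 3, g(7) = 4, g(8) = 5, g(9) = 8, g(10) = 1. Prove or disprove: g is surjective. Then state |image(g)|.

No element maps to 2, so g is not surjective.
The image of g is {1, 3, 4, 5, 8}, which has 5 elements.

5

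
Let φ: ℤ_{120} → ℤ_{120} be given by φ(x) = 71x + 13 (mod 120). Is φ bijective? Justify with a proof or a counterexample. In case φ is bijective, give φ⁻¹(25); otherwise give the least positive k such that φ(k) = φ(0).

12

Suppose φ(u) = φ(v) in ℤ_{120}. Then 71u + 13 ≡ 71v + 13 (mod 120), hence 71(u − v) ≡ 0 (mod 120).
Since gcd(71, 120) = 1, 71 is invertible modulo 120, thus u − v ≡ 0 (mod 120), i.e. u = v.
We now compute 71⁻¹ mod 120 explicitly. Euclid's algorithm: 120 = 1·71 + 49, 71 = 1·49 + 22, 49 = 2·22 + 5, 22 = 4·5 + 2, 5 = 2·2 + 1; back-substituting gives 1 = 71·71 − 42·120, so 71⁻¹ ≡ 71 (mod 120).
Then y ↦ 71(y − 13) is a two-sided inverse to φ, so every y ∈ ℤ_{120} has a preimage.
Therefore φ is bijective.
Since φ is bijective, we find φ⁻¹(25): we need 71x ≡ 25 − 13 ≡ 12 (mod 120). Using 71⁻¹ = 71: x ≡ 71·12 = 852 = 7·120 + 12, so x = 12.
Check: φ(12) = 71·12 + 13 = 865 = 7·120 + 25 ≡ 25 (mod 120).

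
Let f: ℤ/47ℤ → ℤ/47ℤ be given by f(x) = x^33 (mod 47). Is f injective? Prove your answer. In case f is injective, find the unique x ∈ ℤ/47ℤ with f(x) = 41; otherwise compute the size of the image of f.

Since 47 is prime, the nonzero elements of ℤ/47ℤ form a cyclic group of order 46.
As gcd(33, 46) = 1, raising to the 33rd power is a bijection on this group: if a^33 ≡ b^33 then (ab^{−1})^33 = 1, and the only element of order dividing gcd(33, 46) = 1 is 1, so a = b.
With f(0) = 0 this makes f injective on all of ℤ/47ℤ, hence bijective (finite equal-size domain and codomain). In particular f is injective.
Since f is injective, we find the preimage of 41. The inverse of x ↦ x^33 on (ℤ/47ℤ)^× is x ↦ x^7, because 33·7 = 231 = 5·46 + 1 ≡ 1 (mod 46) and x^{46} = 1 for x ≠ 0 (Fermat). So f⁻¹(41) = 41^7 mod 47.
Repeated squaring mod 47: 41^1 ≡ 41, 41^2 ≡ 41² = 1681 ≡ 36, 41^4 ≡ 36² = 1296 ≡ 27. Since 7 = 4 + 2 + 1, 41^7 ≡ 27·36·41: 27·36 = 972 ≡ 32, then 32·41 = 1312 ≡ 43. So 41^7 ≡ 43 (mod 47).
Hence f⁻¹(41) = 43.

43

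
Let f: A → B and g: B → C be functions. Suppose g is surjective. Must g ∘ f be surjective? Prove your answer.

No. Take A = {1}, B = C = {1, 2, 3, 4, 5}, f(1) = 1, and g = identity (surjective).
Then (g ∘ f)(1) = 1, and 5 ∈ C has no preimage under g ∘ f, so g ∘ f is not surjective.

not surjective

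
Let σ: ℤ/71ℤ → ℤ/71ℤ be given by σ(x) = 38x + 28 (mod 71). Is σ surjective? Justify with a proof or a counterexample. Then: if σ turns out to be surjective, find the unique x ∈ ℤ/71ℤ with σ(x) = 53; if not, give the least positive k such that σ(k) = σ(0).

10

Recall: surjectivity means every element of the codomain has a preimage under σ.
Since gcd(38, 71) = 1, 38 is invertible modulo 71. Euclid's algorithm: 71 = 1·38 + 33, 38 = 1·33 + 5, 33 = 6·5 + 3, 5 = 1·3 + 2, 3 = 1·2 + 1; back-substituting gives 1 = 43·38 − 23·71, so 38⁻¹ ≡ 43 (mod 71).
For any y ∈ ℤ/71ℤ, x = 43(y − 28) mod 71 satisfies σ(x) = 38·43(y − 28) + 28 ≡ y (since 38·43 ≡ 1 mod 71). So every y has a preimage.
So σ is surjective.
Since σ is surjective, we find σ⁻¹(53): we need 38x ≡ 53 − 28 ≡ 25 (mod 71). Using 38⁻¹ = 43: x ≡ 43·25 = 1075 = 15·71 + 10, so x = 10.
Check: σ(10) = 38·10 + 28 = 408 = 5·71 + 53 ≡ 53 (mod 71).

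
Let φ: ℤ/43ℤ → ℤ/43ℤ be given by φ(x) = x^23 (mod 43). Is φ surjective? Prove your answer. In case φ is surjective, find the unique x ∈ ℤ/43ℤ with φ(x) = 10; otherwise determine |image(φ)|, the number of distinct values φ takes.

Since 43 is prime, the nonzero elements of ℤ/43ℤ form a cyclic group of order 42.
As gcd(23, 42) = 1, raising to the 23rd power is a bijection on this group: if x_1^23 ≡ x_2^23 then (x_1x_2^{−1})^23 = 1, and the only element of order dividing gcd(23, 42) = 1 is 1, so x_1 = x_2.
With φ(0) = 0 this makes φ injective on all of ℤ/43ℤ, hence bijective (finite equal-size domain and codomain). In particular φ is surjective.
Since φ is surjective, we find the preimage of 10. The inverse of x ↦ x^23 on (ℤ/43ℤ)^× is x ↦ x^11, because 23·11 = 253 = 6·42 + 1 ≡ 1 (mod 42) and x^{42} = 1 for x ≠ 0 (Fermat). So φ⁻¹(10) = 10^11 mod 43.
Repeated squaring mod 43: 10^1 ≡ 10, 10^2 ≡ 10² = 100 ≡ 14, 10^4 ≡ 14² = 196 ≡ 24, 10^8 ≡ 24² = 576 ≡ 17. Since 11 = 8 + 2 + 1, 10^11 ≡ 17·14·10: 17·14 = 238 ≡ 23, then 23·10 = 230 ≡ 15. So 10^11 ≡ 15 (mod 43).
Hence φ⁻¹(10) = 15.

15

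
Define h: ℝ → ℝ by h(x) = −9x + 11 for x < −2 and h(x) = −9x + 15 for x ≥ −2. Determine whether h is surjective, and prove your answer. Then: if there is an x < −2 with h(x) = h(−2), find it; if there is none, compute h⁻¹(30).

-22/9

Both pieces are strictly decreasing (slopes −9 and −9), so each is injective on its own interval.
The left piece maps (−∞, −2) onto (29, ∞); the right piece maps [−2, ∞) onto (−∞, 33].
The union (29, ∞) ∪ (−∞, 33] covers ℝ, so h is surjective.
For the follow-up: the images overlap, so an x < −2 with h(x) = h(−2) exists. h(−2) = 33; solving −9x + 11 = 33 for x < −2 gives x = (33 − 11)/(−9) = −22/9.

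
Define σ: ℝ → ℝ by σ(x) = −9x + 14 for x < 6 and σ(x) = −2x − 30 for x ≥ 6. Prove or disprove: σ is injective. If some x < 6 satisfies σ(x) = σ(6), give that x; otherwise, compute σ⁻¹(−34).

Both pieces are strictly decreasing (slopes −9 and −2), so each is injective on its own interval.
The left piece maps (−∞, 6) onto (−40, ∞); the right piece maps [6, ∞) onto (−∞, −42].
These images are disjoint, so no value is attained by both pieces. Therefore σ is injective.
Because the two images are disjoint, no x < 6 has σ(x) = σ(6), so we compute σ⁻¹(−34): −34 lies in (−40, ∞), so solve −9x + 14 = −34: x = (−34 − 14)/(−9) = 16/3.

16/3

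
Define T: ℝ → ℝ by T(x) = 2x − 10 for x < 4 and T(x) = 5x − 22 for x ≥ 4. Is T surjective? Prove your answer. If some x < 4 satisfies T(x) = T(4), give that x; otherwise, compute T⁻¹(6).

28/5

Both pieces are strictly increasing (slopes 2 and 5), so each is injective on its own interval.
The left piece maps (−∞, 4) onto (−∞, −2); the right piece maps [4, ∞) onto [−2, ∞).
These images together cover ℝ, so T is surjective.
Because the two images are disjoint, no x < 4 has T(x) = T(4), so we compute T⁻¹(6): 6 lies in [−2, ∞), so solve 5x − 22 = 6: x = (6 + 22)/5 = 28/5.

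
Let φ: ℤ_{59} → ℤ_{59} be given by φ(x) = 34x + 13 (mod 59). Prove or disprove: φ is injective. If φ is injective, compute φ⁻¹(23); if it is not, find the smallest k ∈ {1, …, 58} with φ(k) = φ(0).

Suppose φ(u) = φ(v) in ℤ_{59}. Then 34u + 13 ≡ 34v + 13 (mod 59), thus 34(u − v) ≡ 0 (mod 59).
Since gcd(34, 59) = 1, 34 is invertible modulo 59, hence u − v ≡ 0 (mod 59), i.e. u = v.
Thus φ is injective.
We now compute 34⁻¹ mod 59 explicitly. Euclid's algorithm: 59 = 1·34 + 25, 34 = 1·25 + 9, 25 = 2·9 + 7, 9 = 1·7 + 2, 7 = 3·2 + 1; back-substituting gives 1 = 33·34 − 19·59, so 34⁻¹ ≡ 33 (mod 59).
Since φ is injective, we find φ⁻¹(23): we need 34x ≡ 23 − 13 ≡ 10 (mod 59). Using 34⁻¹ = 33: x ≡ 33·10 = 330 = 5·59 + 35, so x = 35.
Check: φ(35) = 34·35 + 13 = 1203 = 20·59 + 23 ≡ 23 (mod 59).

35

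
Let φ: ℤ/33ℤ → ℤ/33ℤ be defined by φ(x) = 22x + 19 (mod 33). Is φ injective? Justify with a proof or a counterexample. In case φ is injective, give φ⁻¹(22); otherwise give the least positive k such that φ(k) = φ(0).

Recall: φ is injective if φ(a) = φ(b) implies a = b.
We have gcd(22, 33) = 11 > 1. Taking a = 0 and b = 3: φ(0) = 19 and φ(3) = 22·3 + 19 = 85 ≡ 19 (mod 33).
So φ(0) = φ(3) while 0 ≠ 3, so φ is not injective.
Since φ is not injective, we find the least positive k with φ(k) = φ(0): this means 22k ≡ 0 (mod 33), i.e. 33 ∣ 22k. Since gcd(22, 33) = 11, dividing through by 11 this holds exactly when 3 ∣ 2k, and as gcd(2, 3) = 1, exactly when 3 ∣ k.
The smallest positive such k is 3.

3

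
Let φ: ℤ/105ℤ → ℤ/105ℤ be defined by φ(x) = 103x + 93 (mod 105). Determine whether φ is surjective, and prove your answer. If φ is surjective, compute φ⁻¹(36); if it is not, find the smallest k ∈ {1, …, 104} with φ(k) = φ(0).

Since gcd(103, 105) = 1, 103 is invertible modulo 105. Euclid's algorithm: 105 = 1·103 + 2, 103 = 51·2 + 1; back-substituting gives 1 = 52·103 − 51·105, so 103⁻¹ ≡ 52 (mod 105).
For any y ∈ ℤ/105ℤ, x = 52(y − 93) mod 105 satisfies φ(x) = 103·52(y − 93) + 93 ≡ y (since 103·52 ≡ 1 mod 105). So every y has a preimage.
Therefore φ is surjective.
Since φ is surjective, we find φ⁻¹(36): we need 103x ≡ 36 − 93 ≡ 48 (mod 105). Using 103⁻¹ = 52: x ≡ 52·48 = 2496 = 23·105 + 81, so x = 81.
Check: φ(81) = 103·81 + 93 = 8436 = 80·105 + 36 ≡ 36 (mod 105).

81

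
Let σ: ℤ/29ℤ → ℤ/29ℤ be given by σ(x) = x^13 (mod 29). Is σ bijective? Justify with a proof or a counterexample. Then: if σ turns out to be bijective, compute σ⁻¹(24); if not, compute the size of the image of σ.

Since 29 is prime, the nonzero elements of ℤ/29ℤ form a cyclic group of order 28.
As gcd(13, 28) = 1, raising to the 13th power is a bijection on this group: if s^13 ≡ t^13 then (st^{−1})^13 = 1, and the only element of order dividing gcd(13, 28) = 1 is 1, so s = t.
With σ(0) = 0 this makes σ injective on all of ℤ/29ℤ, hence bijective (finite equal-size domain and codomain). In particular σ is bijective.
Since σ is bijective, we find the preimage of 24. The inverse of x ↦ x^13 on (ℤ/29ℤ)^× is x ↦ x^13, because 13·13 = 169 = 6·28 + 1 ≡ 1 (mod 28) and x^{28} = 1 for x ≠ 0 (Fermat). So σ⁻¹(24) = 24^13 mod 29.
Repeated squaring mod 29: 24^1 ≡ 24, 24^2 ≡ 24² = 576 ≡ 25, 24^4 ≡ 25² = 625 ≡ 16, 24^8 ≡ 16² = 256 ≡ 24. Since 13 = 8 + 4 + 1, 24^13 ≡ 24·16·24: 24·16 = 384 ≡ 7, then 7·24 = 168 ≡ 23. So 24^13 ≡ 23 (mod 29).
Hence σ⁻¹(24) = 23.

23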